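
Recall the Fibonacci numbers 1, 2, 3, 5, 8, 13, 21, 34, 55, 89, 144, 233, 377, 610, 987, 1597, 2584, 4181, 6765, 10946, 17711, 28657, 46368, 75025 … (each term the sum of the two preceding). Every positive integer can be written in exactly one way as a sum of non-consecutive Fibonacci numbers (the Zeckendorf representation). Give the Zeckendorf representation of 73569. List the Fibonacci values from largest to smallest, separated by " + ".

46368 + 17711 + 6765 + 2584 + 89 + 34 + 13 + 5

Greedy algorithm:
largest Fibonacci ≤ 73569 is 46368; 73569 − 46368 = 27201
largest Fibonacci ≤ 27201 is 17711; 27201 − 17711 = 9490
largest Fibonacci ≤ 9490 is 6765; 9490 − 6765 = 2725
largest Fibonacci ≤ 2725 is 2584; 2725 − 2584 = 141
largest Fibonacci ≤ 141 is 89; 141 − 89 = 52
largest Fibonacci ≤ 52 is 34; 52 − 34 = 18
largest Fibonacci ≤ 18 is 13; 18 − 13 = 5
largest Fibonacci ≤ 5 is 5; 5 − 5 = 0
So 73569 = 46368 + 17711 + 6765 + 2584 + 89 + 34 + 13 + 5, with no two terms consecutive in the sequence.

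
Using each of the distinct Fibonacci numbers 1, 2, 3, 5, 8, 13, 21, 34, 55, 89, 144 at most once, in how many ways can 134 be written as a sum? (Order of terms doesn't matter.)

Each representation comes from the Zeckendorf form by replacing some F_k with F_{k−1} + F_{k−2} where possible.
134 = 89+34+8+3 = 89+34+8+2+1 = 89+21+13+8+3 = … (6 more), for 9 in all.

9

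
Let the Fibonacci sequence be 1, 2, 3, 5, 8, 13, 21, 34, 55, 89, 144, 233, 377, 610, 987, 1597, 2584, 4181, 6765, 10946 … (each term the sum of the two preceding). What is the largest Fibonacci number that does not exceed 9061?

6765 ≤ 9061 < 10946, so the largest Fibonacci number not exceeding 9061 is 6765.

6765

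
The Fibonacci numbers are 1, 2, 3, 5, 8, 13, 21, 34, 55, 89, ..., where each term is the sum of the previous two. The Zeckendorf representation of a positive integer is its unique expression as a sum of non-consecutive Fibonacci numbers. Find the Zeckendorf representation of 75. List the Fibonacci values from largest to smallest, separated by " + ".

Greedily peel off the largest Fibonacci term at each step:
largest Fibonacci ≤ 75 is 55; 75 − 55 = 20
largest Fibonacci ≤ 20 is 13; 20 − 13 = 7
largest Fibonacci ≤ 7 is 5; 7 − 5 = 2
largest Fibonacci ≤ 2 is 2; 2 − 2 = 0
So 75 = 55 + 13 + 5 + 2, with no two terms consecutive in the sequence.

55 + 13 + 5 + 2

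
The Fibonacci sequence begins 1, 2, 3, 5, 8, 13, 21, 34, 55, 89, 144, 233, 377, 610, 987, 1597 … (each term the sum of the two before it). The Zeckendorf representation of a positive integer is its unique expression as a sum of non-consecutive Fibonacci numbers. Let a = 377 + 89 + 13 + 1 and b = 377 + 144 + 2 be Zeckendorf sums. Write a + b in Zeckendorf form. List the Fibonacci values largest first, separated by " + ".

The two numbers are 480 and 523, so their sum is 1003.
subtract 987 from 1003: 16 remains
subtract 13 from 16: 3 remains
subtract 3 from 3: 0 remains

987 + 13 + 3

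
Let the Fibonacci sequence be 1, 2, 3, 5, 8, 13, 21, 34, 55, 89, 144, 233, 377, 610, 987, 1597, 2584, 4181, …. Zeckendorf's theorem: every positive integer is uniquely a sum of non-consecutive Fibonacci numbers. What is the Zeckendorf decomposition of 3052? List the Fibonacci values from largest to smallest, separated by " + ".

2584 + 377 + 89 + 2

Greedy algorithm:
take 2584 (≤ 3052); 3052 − 2584 = 468
take 377 (≤ 468); 468 − 377 = 91
take 89 (≤ 91); 91 − 89 = 2
take 2 (≤ 2); 2 − 2 = 0
So 3052 = 2584 + 377 + 89 + 2, with no two terms consecutive in the sequence.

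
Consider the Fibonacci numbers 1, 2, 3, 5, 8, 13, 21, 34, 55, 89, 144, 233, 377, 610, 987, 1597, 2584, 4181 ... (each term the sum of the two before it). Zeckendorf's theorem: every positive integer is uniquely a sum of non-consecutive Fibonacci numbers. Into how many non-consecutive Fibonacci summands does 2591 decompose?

2584 ≤ 2591 < 4181, so take 2584; remainder 7
5 ≤ 7 < 8, so take 5; remainder 2
2 ≤ 2 < 3, so take 2; remainder 0
2591 = 2584 + 5 + 2, which has 3 terms.

3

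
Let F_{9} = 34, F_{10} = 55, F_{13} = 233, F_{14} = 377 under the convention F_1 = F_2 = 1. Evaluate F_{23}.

28657

By the addition formula F_{m+n} = F_m F_{n+1} + F_{m−1} F_n with m=10, n=13: F_{23} = 55·377 + 34·233 = 20735 + 7922 = 28657.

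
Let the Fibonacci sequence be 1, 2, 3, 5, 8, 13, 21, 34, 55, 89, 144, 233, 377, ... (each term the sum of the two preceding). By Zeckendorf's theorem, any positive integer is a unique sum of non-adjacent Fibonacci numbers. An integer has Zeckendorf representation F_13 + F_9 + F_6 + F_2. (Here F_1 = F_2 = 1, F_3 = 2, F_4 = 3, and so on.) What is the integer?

276

F_13 + F_9 + F_6 + F_2 = 233 + 34 + 8 + 1 = 276.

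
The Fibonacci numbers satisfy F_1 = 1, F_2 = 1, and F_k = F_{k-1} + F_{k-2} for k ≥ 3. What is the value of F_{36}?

Iterating the recurrence up to F_{32} = 2178309 and F_{31} = 1346269:
F_{33} = F_{32} + F_{31} = 2178309 + 1346269 = 3524578
F_{34} = F_{33} + F_{32} = 3524578 + 2178309 = 5702887
F_{35} = F_{34} + F_{33} = 5702887 + 3524578 = 9227465
F_{36} = F_{35} + F_{34} = 9227465 + 5702887 = 14930352

14930352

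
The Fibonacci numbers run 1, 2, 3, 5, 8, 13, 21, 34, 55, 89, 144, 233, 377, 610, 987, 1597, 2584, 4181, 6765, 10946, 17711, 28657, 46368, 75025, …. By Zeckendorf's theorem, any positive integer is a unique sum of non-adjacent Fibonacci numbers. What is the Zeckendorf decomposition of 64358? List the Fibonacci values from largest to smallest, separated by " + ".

46368 + 17711 + 233 + 34 + 8 + 3 + 1

Repeatedly subtract the largest Fibonacci number that fits:
largest Fibonacci ≤ 64358 is 46368; 64358 − 46368 = 17990
largest Fibonacci ≤ 17990 is 17711; 17990 − 17711 = 279
largest Fibonacci ≤ 279 is 233; 279 − 233 = 46
largest Fibonacci ≤ 46 is 34; 46 − 34 = 12
largest Fibonacci ≤ 12 is 8; 12 − 8 = 4
largest Fibonacci ≤ 4 is 3; 4 − 3 = 1
largest Fibonacci ≤ 1 is 1; 1 − 1 = 0
So 64358 = 46368 + 17711 + 233 + 34 + 8 + 3 + 1, with no two terms consecutive in the sequence.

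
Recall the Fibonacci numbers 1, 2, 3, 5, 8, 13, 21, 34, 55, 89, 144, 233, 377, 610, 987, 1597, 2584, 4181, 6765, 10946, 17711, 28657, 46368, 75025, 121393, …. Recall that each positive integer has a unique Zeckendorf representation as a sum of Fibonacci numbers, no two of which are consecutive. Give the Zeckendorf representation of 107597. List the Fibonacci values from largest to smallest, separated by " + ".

75025 + 28657 + 2584 + 987 + 233 + 89 + 21 + 1

Repeatedly subtract the largest Fibonacci number that fits:
largest Fibonacci ≤ 107597 is 75025; 107597 − 75025 = 32572
largest Fibonacci ≤ 32572 is 28657; 32572 − 28657 = 3915
largest Fibonacci ≤ 3915 is 2584; 3915 − 2584 = 1331
largest Fibonacci ≤ 1331 is 987; 1331 − 987 = 344
largest Fibonacci ≤ 344 is 233; 344 − 233 = 111
largest Fibonacci ≤ 111 is 89; 111 − 89 = 22
largest Fibonacci ≤ 22 is 21; 22 − 21 = 1
largest Fibonacci ≤ 1 is 1; 1 − 1 = 0
So 107597 = 75025 + 28657 + 2584 + 987 + 233 + 89 + 21 + 1, with no two terms consecutive in the sequence.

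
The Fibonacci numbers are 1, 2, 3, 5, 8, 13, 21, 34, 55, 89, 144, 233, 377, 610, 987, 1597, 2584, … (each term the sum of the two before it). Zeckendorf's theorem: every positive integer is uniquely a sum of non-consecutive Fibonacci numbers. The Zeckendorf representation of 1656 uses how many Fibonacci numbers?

Repeatedly subtract the largest Fibonacci number that fits:
take 1597 (≤ 1656); 1656 − 1597 = 59
take 55 (≤ 59); 59 − 55 = 4
take 3 (≤ 4); 4 − 3 = 1
take 1 (≤ 1); 1 − 1 = 0
1656 = 1597 + 55 + 3 + 1, which has 4 terms.

4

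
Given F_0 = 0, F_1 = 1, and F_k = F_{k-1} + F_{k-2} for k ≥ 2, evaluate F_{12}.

144

Iterating the recurrence up to F_{8} = 21 and F_{7} = 13:
F_{9} = F_{8} + F_{7} = 21 + 13 = 34
F_{10} = F_{9} + F_{8} = 34 + 21 = 55
F_{11} = F_{10} + F_{9} = 55 + 34 = 89
F_{12} = F_{11} + F_{10} = 89 + 55 = 144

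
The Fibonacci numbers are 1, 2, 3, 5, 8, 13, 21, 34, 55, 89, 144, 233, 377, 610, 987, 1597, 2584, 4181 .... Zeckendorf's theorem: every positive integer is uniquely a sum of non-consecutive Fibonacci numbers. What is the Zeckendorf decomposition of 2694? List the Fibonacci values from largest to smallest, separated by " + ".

2584 + 89 + 21

Repeatedly subtract the largest Fibonacci number that fits:
take 2584 (≤ 2694); 2694 − 2584 = 110
take 89 (≤ 110); 110 − 89 = 21
take 21 (≤ 21); 21 − 21 = 0
So 2694 = 2584 + 89 + 21, with no two terms consecutive in the sequence.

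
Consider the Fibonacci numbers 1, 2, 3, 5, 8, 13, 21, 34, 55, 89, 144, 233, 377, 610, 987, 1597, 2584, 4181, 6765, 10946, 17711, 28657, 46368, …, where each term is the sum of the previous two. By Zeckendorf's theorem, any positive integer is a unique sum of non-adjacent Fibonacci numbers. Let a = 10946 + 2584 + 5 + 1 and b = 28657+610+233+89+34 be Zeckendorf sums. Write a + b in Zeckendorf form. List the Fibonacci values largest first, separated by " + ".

The two numbers are 13536 and 29623, so their sum is 43159.
Repeatedly subtract the largest Fibonacci number that fits:
largest Fibonacci ≤ 43159 is 28657; 43159 − 28657 = 14502
largest Fibonacci ≤ 14502 is 10946; 14502 − 10946 = 3556
largest Fibonacci ≤ 3556 is 2584; 3556 − 2584 = 972
largest Fibonacci ≤ 972 is 610; 972 − 610 = 362
largest Fibonacci ≤ 362 is 233; 362 − 233 = 129
largest Fibonacci ≤ 129 is 89; 129 − 89 = 40
largest Fibonacci ≤ 40 is 34; 40 − 34 = 6
largest Fibonacci ≤ 6 is 5; 6 − 5 = 1
largest Fibonacci ≤ 1 is 1; 1 − 1 = 0

28657 + 10946 + 2584 + 610 + 233 + 89 + 34 + 5 + 1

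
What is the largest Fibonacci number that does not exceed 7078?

6765 ≤ 7078 < 10946, so the largest Fibonacci number not exceeding 7078 is 6765.

6765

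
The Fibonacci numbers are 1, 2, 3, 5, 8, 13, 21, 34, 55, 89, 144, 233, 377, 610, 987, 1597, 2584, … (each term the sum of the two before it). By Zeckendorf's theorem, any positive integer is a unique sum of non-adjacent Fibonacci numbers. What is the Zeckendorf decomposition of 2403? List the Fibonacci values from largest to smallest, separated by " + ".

1597 ≤ 2403 < 2584, so take 1597; remainder 806
610 ≤ 806 < 987, so take 610; remainder 196
144 ≤ 196 < 233, so take 144; remainder 52
34 ≤ 52 < 55, so take 34; remainder 18
13 ≤ 18 < 21, so take 13; remainder 5
5 ≤ 5 < 8, so take 5; remainder 0
So 2403 = 1597 + 610 + 144 + 34 + 13 + 5, with no two terms consecutive in the sequence.

1597 + 610 + 144 + 34 + 13 + 5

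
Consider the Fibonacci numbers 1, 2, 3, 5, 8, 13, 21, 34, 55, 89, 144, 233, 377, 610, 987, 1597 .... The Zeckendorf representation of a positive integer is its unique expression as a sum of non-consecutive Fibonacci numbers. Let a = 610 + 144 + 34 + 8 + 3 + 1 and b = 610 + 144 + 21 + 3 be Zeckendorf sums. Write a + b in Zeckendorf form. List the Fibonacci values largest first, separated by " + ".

987 + 377 + 144 + 55 + 13 + 2

The two numbers are 800 and 778, so their sum is 1578.
987 ≤ 1578 < 1597, so take 987; remainder 591
377 ≤ 591 < 610, so take 377; remainder 214
144 ≤ 214 < 233, so take 144; remainder 70
55 ≤ 70 < 89, so take 55; remainder 15
13 ≤ 15 < 21, so take 13; remainder 2
2 ≤ 2 < 3, so take 2; remainder 0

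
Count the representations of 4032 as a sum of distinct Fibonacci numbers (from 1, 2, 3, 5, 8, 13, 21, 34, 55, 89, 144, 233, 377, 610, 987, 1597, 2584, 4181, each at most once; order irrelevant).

34

Starting from the Zeckendorf form and repeatedly splitting a term F_k into F_{k−1} + F_{k−2} (when neither is already used) reaches every representation.
4032 = 2584+987+377+55+21+8 = 2584+987+377+55+21+5+3 = 2584+987+233+144+55+21+8 = … (31 more), for 34 in all.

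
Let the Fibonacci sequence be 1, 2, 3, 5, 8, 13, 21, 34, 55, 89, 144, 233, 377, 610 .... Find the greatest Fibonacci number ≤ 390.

377 ≤ 390 < 610, so the largest Fibonacci number not exceeding 390 is 377.

377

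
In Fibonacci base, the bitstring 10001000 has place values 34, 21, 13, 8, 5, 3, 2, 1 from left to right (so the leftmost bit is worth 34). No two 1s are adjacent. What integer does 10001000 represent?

Summing the place values of the 1 bits: 34 + 5 = 39.

39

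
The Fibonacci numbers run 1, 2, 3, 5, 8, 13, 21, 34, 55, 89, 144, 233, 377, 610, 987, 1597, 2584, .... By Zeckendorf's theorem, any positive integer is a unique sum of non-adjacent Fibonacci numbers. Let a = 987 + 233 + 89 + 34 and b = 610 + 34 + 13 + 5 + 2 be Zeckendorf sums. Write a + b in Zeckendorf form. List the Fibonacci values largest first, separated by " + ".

The two numbers are 1343 and 664, so their sum is 2007.
Greedily peel off the largest Fibonacci term at each step:
take 1597 (≤ 2007); 2007 − 1597 = 410
take 377 (≤ 410); 410 − 377 = 33
take 21 (≤ 33); 33 − 21 = 12
take 8 (≤ 12); 12 − 8 = 4
take 3 (≤ 4); 4 − 3 = 1
take 1 (≤ 1); 1 − 1 = 0

1597 + 377 + 21 + 8 + 3 + 1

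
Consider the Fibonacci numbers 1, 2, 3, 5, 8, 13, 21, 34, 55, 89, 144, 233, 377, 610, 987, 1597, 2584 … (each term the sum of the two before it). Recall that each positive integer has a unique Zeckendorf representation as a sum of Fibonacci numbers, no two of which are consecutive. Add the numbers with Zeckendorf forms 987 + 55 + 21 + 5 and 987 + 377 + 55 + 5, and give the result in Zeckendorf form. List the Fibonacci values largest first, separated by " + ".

The two numbers are 1068 and 1424, so their sum is 2492.
1597 ≤ 2492 < 2584, so take 1597; remainder 895
610 ≤ 895 < 987, so take 610; remainder 285
233 ≤ 285 < 377, so take 233; remainder 52
34 ≤ 52 < 55, so take 34; remainder 18
13 ≤ 18 < 21, so take 13; remainder 5
5 ≤ 5 < 8, so take 5; remainder 0

1597 + 610 + 233 + 34 + 13 + 5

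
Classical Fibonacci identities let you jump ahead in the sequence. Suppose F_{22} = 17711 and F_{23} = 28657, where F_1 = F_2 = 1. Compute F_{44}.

By the doubling identity F_{2k} = F_k(2F_{k+1} − F_k): F_{44} = 17711·(2·28657 − 17711) = 17711·39603 = 701408733.

701408733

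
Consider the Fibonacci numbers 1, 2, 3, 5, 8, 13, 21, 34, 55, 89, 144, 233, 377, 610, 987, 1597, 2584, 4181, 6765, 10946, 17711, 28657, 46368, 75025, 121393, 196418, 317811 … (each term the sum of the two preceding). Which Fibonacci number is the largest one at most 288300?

196418

196418 ≤ 288300 < 317811, so the largest Fibonacci number not exceeding 288300 is 196418.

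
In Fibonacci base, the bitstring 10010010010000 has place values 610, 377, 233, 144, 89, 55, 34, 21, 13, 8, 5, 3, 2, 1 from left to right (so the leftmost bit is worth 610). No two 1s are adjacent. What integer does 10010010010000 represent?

796

Summing the place values of the 1 bits: 610 + 144 + 34 + 8 = 796.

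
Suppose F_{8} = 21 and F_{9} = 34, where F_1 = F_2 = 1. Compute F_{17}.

1597

By F_{2k+1} = F_k² + F_{k+1}²: F_{17} = 21² + 34² = 441 + 1156 = 1597.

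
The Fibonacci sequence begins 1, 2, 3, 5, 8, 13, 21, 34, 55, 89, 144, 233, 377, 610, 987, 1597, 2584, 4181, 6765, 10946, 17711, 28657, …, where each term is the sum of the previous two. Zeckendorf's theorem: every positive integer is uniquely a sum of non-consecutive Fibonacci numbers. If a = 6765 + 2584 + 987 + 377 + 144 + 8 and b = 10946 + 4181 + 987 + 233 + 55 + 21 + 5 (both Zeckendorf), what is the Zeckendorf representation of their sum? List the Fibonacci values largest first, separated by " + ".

17711 + 6765 + 2584 + 233

The two numbers are 10865 and 16428, so their sum is 27293.
Repeatedly subtract the largest Fibonacci number that fits:
27293: greatest Fibonacci not exceeding it is 17711, leaving 9582
9582: greatest Fibonacci not exceeding it is 6765, leaving 2817
2817: greatest Fibonacci not exceeding it is 2584, leaving 233
233: greatest Fibonacci not exceeding it is 233, leaving 0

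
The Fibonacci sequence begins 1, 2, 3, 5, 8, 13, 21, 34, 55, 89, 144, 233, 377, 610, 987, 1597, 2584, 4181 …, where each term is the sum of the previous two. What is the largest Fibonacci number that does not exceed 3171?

2584 ≤ 3171 < 4181, so the largest Fibonacci number not exceeding 3171 is 2584.

2584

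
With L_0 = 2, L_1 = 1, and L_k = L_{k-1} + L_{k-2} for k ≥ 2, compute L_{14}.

843

Iterating the recurrence up to L_{7} = 29 and L_{6} = 18:
L_{8} = L_{7} + L_{6} = 29 + 18 = 47
L_{9} = L_{8} + L_{7} = 47 + 29 = 76
L_{10} = L_{9} + L_{8} = 76 + 47 = 123
L_{11} = L_{10} + L_{9} = 123 + 76 = 199
L_{12} = L_{11} + L_{10} = 199 + 123 = 322
L_{13} = L_{12} + L_{11} = 322 + 199 = 521
L_{14} = L_{13} + L_{12} = 521 + 322 = 843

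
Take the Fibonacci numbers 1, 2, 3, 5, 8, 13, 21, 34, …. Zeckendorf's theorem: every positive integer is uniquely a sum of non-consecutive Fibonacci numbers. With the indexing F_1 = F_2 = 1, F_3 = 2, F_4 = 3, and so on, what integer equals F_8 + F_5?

F_8 + F_5 = 21 + 5 = 26.

26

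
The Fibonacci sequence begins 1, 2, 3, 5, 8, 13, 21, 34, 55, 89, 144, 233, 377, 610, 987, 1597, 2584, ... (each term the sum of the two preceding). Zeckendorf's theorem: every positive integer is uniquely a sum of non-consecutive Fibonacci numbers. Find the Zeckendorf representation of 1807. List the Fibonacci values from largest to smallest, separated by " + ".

1597 + 144 + 55 + 8 + 3

take 1597 (≤ 1807); 1807 − 1597 = 210
take 144 (≤ 210); 210 − 144 = 66
take 55 (≤ 66); 66 − 55 = 11
take 8 (≤ 11); 11 − 8 = 3
take 3 (≤ 3); 3 − 3 = 0
So 1807 = 1597 + 144 + 55 + 8 + 3, with no two terms consecutive in the sequence.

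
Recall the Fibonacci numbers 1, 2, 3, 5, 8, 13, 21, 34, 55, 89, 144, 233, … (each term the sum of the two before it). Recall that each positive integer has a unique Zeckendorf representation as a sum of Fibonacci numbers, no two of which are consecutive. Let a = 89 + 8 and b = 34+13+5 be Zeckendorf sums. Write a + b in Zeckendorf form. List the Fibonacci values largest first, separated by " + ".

The two numbers are 97 and 52, so their sum is 149.
144 ≤ 149 < 233, so take 144; remainder 5
5 ≤ 5 < 8, so take 5; remainder 0

144 + 5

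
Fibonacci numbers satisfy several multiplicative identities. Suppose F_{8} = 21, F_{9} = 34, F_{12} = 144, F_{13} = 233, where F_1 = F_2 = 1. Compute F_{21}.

By the addition formula F_{m+n} = F_m F_{n+1} + F_{m−1} F_n with m=9, n=12: F_{21} = 34·233 + 21·144 = 7922 + 3024 = 10946.

10946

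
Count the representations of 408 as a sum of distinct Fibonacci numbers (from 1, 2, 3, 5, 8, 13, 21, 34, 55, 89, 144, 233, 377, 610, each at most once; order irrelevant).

10

408 = 377+21+8+2 = 377+21+5+3+2 = 233+144+21+8+2 = 377+13+8+5+3+2 = … (6 more), for 10 in all.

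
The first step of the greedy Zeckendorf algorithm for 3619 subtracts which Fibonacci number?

2584

2584 ≤ 3619 < 4181, so the largest Fibonacci number not exceeding 3619 is 2584.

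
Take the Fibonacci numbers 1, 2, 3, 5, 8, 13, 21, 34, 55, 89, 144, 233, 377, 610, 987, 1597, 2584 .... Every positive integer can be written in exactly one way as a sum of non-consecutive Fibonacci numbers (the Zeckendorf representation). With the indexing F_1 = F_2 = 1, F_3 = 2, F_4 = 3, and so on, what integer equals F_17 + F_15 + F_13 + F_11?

2529

F_17 + F_15 + F_13 + F_11 = 1597 + 610 + 233 + 89 = 2529.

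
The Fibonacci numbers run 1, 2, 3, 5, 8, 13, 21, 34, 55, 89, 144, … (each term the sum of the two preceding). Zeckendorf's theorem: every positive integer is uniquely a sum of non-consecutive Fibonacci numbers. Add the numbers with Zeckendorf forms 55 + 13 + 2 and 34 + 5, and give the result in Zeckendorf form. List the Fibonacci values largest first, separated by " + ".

The two numbers are 70 and 39, so their sum is 109.
Greedily peel off the largest Fibonacci term at each step:
largest Fibonacci ≤ 109 is 89; 109 − 89 = 20
largest Fibonacci ≤ 20 is 13; 20 − 13 = 7
largest Fibonacci ≤ 7 is 5; 7 − 5 = 2
largest Fibonacci ≤ 2 is 2; 2 − 2 = 0

89 + 13 + 5 + 2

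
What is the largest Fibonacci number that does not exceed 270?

233

233 ≤ 270 < 377, so the largest Fibonacci number not exceeding 270 is 233.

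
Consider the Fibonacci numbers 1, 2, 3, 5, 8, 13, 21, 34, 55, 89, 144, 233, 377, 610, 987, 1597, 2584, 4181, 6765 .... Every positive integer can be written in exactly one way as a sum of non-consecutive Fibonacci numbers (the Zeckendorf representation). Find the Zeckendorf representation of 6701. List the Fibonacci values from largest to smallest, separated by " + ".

4181 + 1597 + 610 + 233 + 55 + 21 + 3 + 1

Greedily peel off the largest Fibonacci term at each step:
take 4181 (≤ 6701); 6701 − 4181 = 2520
take 1597 (≤ 2520); 2520 − 1597 = 923
take 610 (≤ 923); 923 − 610 = 313
take 233 (≤ 313); 313 − 233 = 80
take 55 (≤ 80); 80 − 55 = 25
take 21 (≤ 25); 25 − 21 = 4
take 3 (≤ 4); 4 − 3 = 1
take 1 (≤ 1); 1 − 1 = 0
So 6701 = 4181 + 1597 + 610 + 233 + 55 + 21 + 3 + 1, with no two terms consecutive in the sequence.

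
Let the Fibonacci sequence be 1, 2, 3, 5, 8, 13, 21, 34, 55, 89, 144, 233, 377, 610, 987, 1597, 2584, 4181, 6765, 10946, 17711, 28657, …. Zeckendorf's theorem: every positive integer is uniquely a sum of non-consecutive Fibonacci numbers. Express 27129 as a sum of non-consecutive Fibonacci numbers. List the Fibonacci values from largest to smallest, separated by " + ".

17711 + 6765 + 2584 + 55 + 13 + 1

27129 − 17711 = 9418
9418 − 6765 = 2653
2653 − 2584 = 69
69 − 55 = 14
14 − 13 = 1
1 − 1 = 0
So 27129 = 17711 + 6765 + 2584 + 55 + 13 + 1, with no two terms consecutive in the sequence.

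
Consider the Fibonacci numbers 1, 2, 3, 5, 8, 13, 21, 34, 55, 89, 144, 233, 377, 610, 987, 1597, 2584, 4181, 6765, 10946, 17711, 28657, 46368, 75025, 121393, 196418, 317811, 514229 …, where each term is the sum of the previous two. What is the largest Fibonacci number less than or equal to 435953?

317811

317811 ≤ 435953 < 514229, so the largest Fibonacci number not exceeding 435953 is 317811.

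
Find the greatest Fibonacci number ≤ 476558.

317811

317811 ≤ 476558 < 514229, so the largest Fibonacci number not exceeding 476558 is 317811.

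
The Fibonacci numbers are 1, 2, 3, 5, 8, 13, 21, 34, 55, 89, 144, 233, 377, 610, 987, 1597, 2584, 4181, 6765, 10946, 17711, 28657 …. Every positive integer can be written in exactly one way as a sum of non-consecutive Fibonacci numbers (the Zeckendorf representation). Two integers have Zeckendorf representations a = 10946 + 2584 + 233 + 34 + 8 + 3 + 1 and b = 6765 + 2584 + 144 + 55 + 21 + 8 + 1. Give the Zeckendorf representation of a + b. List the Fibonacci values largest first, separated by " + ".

The two numbers are 13809 and 9578, so their sum is 23387.
Greedily peel off the largest Fibonacci term at each step:
23387 − 17711 = 5676
5676 − 4181 = 1495
1495 − 987 = 508
508 − 377 = 131
131 − 89 = 42
42 − 34 = 8
8 − 8 = 0

17711 + 4181 + 987 + 377 + 89 + 34 + 8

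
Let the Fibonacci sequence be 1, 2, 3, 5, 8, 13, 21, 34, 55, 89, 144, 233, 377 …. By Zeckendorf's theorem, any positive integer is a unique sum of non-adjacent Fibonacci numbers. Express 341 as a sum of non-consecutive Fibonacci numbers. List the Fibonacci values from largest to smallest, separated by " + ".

233 + 89 + 13 + 5 + 1

take 233 (≤ 341); 341 − 233 = 108
take 89 (≤ 108); 108 − 89 = 19
take 13 (≤ 19); 19 − 13 = 6
take 5 (≤ 6); 6 − 5 = 1
take 1 (≤ 1); 1 − 1 = 0
So 341 = 233 + 89 + 13 + 5 + 1, with no two terms consecutive in the sequence.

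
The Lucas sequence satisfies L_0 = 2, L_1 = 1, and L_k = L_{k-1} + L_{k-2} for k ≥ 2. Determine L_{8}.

47

L_{2} = L_{1} + L_{0} = 1 + 2 = 3
L_{3} = L_{2} + L_{1} = 3 + 1 = 4
L_{4} = L_{3} + L_{2} = 4 + 3 = 7
L_{5} = L_{4} + L_{3} = 7 + 4 = 11
L_{6} = L_{5} + L_{4} = 11 + 7 = 18
L_{7} = L_{6} + L_{5} = 18 + 11 = 29
L_{8} = L_{7} + L_{6} = 29 + 18 = 47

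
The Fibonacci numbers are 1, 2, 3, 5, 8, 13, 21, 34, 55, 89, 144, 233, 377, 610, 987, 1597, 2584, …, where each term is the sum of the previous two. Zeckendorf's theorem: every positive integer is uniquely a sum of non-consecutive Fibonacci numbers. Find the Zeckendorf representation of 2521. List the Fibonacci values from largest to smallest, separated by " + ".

Greedily peel off the largest Fibonacci term at each step:
largest Fibonacci ≤ 2521 is 1597; 2521 − 1597 = 924
largest Fibonacci ≤ 924 is 610; 924 − 610 = 314
largest Fibonacci ≤ 314 is 233; 314 − 233 = 81
largest Fibonacci ≤ 81 is 55; 81 − 55 = 26
largest Fibonacci ≤ 26 is 21; 26 − 21 = 5
largest Fibonacci ≤ 5 is 5; 5 − 5 = 0
So 2521 = 1597 + 610 + 233 + 55 + 21 + 5, with no two terms consecutive in the sequence.

1597 + 610 + 233 + 55 + 21 + 5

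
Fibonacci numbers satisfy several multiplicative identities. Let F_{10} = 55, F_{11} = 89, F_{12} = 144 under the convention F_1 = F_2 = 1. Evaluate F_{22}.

By the addition formula F_{m+n} = F_m F_{n+1} + F_{m−1} F_n with m=12, n=10: F_{22} = 144·89 + 89·55 = 12816 + 4895 = 17711.

17711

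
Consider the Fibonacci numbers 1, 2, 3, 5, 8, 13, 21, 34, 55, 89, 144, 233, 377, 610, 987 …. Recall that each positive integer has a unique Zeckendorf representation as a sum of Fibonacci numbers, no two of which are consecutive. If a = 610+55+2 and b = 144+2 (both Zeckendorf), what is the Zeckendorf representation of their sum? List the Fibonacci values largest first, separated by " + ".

The two numbers are 667 and 146, so their sum is 813.
610 ≤ 813 < 987, so take 610; remainder 203
144 ≤ 203 < 233, so take 144; remainder 59
55 ≤ 59 < 89, so take 55; remainder 4
3 ≤ 4 < 5, so take 3; remainder 1
1 ≤ 1 < 2, so take 1; remainder 0

610 + 144 + 55 + 3 + 1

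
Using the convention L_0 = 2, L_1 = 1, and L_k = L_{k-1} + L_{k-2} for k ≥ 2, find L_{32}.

4870847

Iterating the recurrence up to L_{26} = 271443 and L_{25} = 167761:
L_{27} = L_{26} + L_{25} = 271443 + 167761 = 439204
L_{28} = L_{27} + L_{26} = 439204 + 271443 = 710647
L_{29} = L_{28} + L_{27} = 710647 + 439204 = 1149851
L_{30} = L_{29} + L_{28} = 1149851 + 710647 = 1860498
L_{31} = L_{30} + L_{29} = 1860498 + 1149851 = 3010349
L_{32} = L_{31} + L_{30} = 3010349 + 1860498 = 4870847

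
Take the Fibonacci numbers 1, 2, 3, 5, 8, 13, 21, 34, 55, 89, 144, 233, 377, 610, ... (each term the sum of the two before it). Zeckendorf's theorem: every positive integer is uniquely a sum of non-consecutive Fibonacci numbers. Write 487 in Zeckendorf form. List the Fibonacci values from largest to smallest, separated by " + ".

Repeatedly subtract the largest Fibonacci number that fits:
subtract 377 from 487: 110 remains
subtract 89 from 110: 21 remains
subtract 21 from 21: 0 remains
So 487 = 377 + 89 + 21, with no two terms consecutive in the sequence.

377 + 89 + 21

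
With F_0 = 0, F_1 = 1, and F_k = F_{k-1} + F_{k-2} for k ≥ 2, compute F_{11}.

89

Iterating the recurrence up to F_{4} = 3 and F_{3} = 2:
F_{5} = F_{4} + F_{3} = 3 + 2 = 5
F_{6} = F_{5} + F_{4} = 5 + 3 = 8
F_{7} = F_{6} + F_{5} = 8 + 5 = 13
F_{8} = F_{7} + F_{6} = 13 + 8 = 21
F_{9} = F_{8} + F_{7} = 21 + 13 = 34
F_{10} = F_{9} + F_{8} = 34 + 21 = 55
F_{11} = F_{10} + F_{9} = 55 + 34 = 89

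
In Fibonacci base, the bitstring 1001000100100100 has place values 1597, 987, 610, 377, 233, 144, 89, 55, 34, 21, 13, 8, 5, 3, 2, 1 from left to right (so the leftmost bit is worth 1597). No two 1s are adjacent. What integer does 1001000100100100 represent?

Summing the place values of the 1 bits: 1597 + 377 + 55 + 13 + 3 = 2045.

2045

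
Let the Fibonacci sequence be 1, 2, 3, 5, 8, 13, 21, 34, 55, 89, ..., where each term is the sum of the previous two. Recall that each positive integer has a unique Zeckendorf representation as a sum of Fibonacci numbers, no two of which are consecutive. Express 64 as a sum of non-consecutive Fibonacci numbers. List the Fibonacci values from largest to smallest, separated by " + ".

Repeatedly subtract the largest Fibonacci number that fits:
subtract 55 from 64: 9 remains
subtract 8 from 9: 1 remains
subtract 1 from 1: 0 remains
So 64 = 55 + 8 + 1, with no two terms consecutive in the sequence.

55 + 8 + 1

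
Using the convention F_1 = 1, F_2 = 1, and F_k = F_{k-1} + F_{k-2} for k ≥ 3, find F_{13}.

233

Iterating the recurrence up to F_{5} = 5 and F_{4} = 3:
F_{6} = F_{5} + F_{4} = 5 + 3 = 8
F_{7} = F_{6} + F_{5} = 8 + 5 = 13
F_{8} = F_{7} + F_{6} = 13 + 8 = 21
F_{9} = F_{8} + F_{7} = 21 + 13 = 34
F_{10} = F_{9} + F_{8} = 34 + 21 = 55
F_{11} = F_{10} + F_{9} = 55 + 34 = 89
F_{12} = F_{11} + F_{10} = 89 + 55 = 144
F_{13} = F_{12} + F_{11} = 144 + 89 = 233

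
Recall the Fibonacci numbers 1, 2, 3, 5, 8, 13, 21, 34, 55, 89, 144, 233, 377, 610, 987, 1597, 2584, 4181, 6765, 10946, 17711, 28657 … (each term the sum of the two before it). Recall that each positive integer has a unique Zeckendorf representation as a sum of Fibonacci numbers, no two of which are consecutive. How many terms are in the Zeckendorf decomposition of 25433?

8

17711 ≤ 25433 < 28657, so take 17711; remainder 7722
6765 ≤ 7722 < 10946, so take 6765; remainder 957
610 ≤ 957 < 987, so take 610; remainder 347
233 ≤ 347 < 377, so take 233; remainder 114
89 ≤ 114 < 144, so take 89; remainder 25
21 ≤ 25 < 34, so take 21; remainder 4
3 ≤ 4 < 5, so take 3; remainder 1
1 ≤ 1 < 2, so take 1; remainder 0
25433 = 17711 + 6765 + 610 + 233 + 89 + 21 + 3 + 1, which has 8 terms.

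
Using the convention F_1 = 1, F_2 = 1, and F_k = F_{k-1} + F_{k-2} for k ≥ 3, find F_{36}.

Iterating the recurrence up to F_{31} = 1346269 and F_{30} = 832040:
F_{32} = F_{31} + F_{30} = 1346269 + 832040 = 2178309
F_{33} = F_{32} + F_{31} = 2178309 + 1346269 = 3524578
F_{34} = F_{33} + F_{32} = 3524578 + 2178309 = 5702887
F_{35} = F_{34} + F_{33} = 5702887 + 3524578 = 9227465
F_{36} = F_{35} + F_{34} = 9227465 + 5702887 = 14930352

14930352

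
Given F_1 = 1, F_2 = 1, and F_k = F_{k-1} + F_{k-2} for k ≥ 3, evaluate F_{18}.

Iterating the recurrence up to F_{13} = 233 and F_{12} = 144:
F_{14} = F_{13} + F_{12} = 233 + 144 = 377
F_{15} = F_{14} + F_{13} = 377 + 233 = 610
F_{16} = F_{15} + F_{14} = 610 + 377 = 987
F_{17} = F_{16} + F_{15} = 987 + 610 = 1597
F_{18} = F_{17} + F_{16} = 1597 + 987 = 2584

2584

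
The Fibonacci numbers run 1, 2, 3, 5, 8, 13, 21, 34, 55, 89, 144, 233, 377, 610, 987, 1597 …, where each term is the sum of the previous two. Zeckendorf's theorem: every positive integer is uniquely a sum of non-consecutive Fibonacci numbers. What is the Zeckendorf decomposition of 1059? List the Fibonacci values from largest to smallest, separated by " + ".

987 + 55 + 13 + 3 + 1

take 987 (≤ 1059); 1059 − 987 = 72
take 55 (≤ 72); 72 − 55 = 17
take 13 (≤ 17); 17 − 13 = 4
take 3 (≤ 4); 4 − 3 = 1
take 1 (≤ 1); 1 − 1 = 0
So 1059 = 987 + 55 + 13 + 3 + 1, with no two terms consecutive in the sequence.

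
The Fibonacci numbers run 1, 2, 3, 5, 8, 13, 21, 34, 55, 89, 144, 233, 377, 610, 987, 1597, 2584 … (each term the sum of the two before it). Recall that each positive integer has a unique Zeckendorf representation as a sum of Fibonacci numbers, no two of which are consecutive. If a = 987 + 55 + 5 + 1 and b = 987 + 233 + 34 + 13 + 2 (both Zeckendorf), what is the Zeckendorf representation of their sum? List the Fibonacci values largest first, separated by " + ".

The two numbers are 1048 and 1269, so their sum is 2317.
2317 − 1597 = 720
720 − 610 = 110
110 − 89 = 21
21 − 21 = 0

1597 + 610 + 89 + 21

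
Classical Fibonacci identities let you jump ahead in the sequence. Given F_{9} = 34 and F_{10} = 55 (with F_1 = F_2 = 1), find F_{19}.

By F_{2k+1} = F_k² + F_{k+1}²: F_{19} = 34² + 55² = 1156 + 3025 = 4181.

4181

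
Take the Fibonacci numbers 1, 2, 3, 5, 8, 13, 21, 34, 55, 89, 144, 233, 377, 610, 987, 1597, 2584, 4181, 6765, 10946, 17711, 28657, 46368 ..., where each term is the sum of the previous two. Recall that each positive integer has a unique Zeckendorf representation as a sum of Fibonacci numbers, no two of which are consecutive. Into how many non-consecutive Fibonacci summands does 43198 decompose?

6

Repeatedly subtract the largest Fibonacci number that fits:
28657 ≤ 43198 < 46368, so take 28657; remainder 14541
10946 ≤ 14541 < 17711, so take 10946; remainder 3595
2584 ≤ 3595 < 4181, so take 2584; remainder 1011
987 ≤ 1011 < 1597, so take 987; remainder 24
21 ≤ 24 < 34, so take 21; remainder 3
3 ≤ 3 < 5, so take 3; remainder 0
43198 = 28657 + 10946 + 2584 + 987 + 21 + 3, which has 6 terms.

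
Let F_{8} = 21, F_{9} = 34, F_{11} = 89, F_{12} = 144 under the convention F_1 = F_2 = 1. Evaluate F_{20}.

6765

By the addition formula F_{m+n} = F_m F_{n+1} + F_{m−1} F_n with m=12, n=8: F_{20} = 144·34 + 89·21 = 4896 + 1869 = 6765.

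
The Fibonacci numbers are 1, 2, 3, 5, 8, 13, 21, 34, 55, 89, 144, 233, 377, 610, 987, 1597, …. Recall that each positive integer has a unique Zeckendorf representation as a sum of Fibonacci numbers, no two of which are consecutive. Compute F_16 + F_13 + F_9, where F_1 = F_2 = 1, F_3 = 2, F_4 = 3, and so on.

F_16 + F_13 + F_9 = 987 + 233 + 34 = 1254.

1254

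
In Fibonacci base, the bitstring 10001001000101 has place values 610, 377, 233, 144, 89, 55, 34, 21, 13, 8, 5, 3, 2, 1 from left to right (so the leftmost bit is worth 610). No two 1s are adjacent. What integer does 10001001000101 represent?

724

Summing the place values of the 1 bits: 610 + 89 + 21 + 3 + 1 = 724.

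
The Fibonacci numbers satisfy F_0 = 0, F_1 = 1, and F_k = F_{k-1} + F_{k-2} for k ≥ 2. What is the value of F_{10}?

55

Iterating the recurrence up to F_{6} = 8 and F_{5} = 5:
F_{7} = F_{6} + F_{5} = 8 + 5 = 13
F_{8} = F_{7} + F_{6} = 13 + 8 = 21
F_{9} = F_{8} + F_{7} = 21 + 13 = 34
F_{10} = F_{9} + F_{8} = 34 + 21 = 55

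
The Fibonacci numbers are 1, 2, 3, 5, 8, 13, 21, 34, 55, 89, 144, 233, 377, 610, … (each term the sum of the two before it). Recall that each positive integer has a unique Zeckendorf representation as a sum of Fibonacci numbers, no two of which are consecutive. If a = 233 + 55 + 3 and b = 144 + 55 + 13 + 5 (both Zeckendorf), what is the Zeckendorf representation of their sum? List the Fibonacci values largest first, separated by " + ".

The two numbers are 291 and 217, so their sum is 508.
508 − 377 = 131
131 − 89 = 42
42 − 34 = 8
8 − 8 = 0

377 + 89 + 34 + 8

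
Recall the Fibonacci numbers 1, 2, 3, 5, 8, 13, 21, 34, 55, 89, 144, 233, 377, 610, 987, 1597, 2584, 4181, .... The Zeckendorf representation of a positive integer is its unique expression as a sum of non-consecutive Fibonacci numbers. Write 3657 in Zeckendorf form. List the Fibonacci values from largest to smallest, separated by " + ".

Greedily peel off the largest Fibonacci term at each step:
take 2584 (≤ 3657); 3657 − 2584 = 1073
take 987 (≤ 1073); 1073 − 987 = 86
take 55 (≤ 86); 86 − 55 = 31
take 21 (≤ 31); 31 − 21 = 10
take 8 (≤ 10); 10 − 8 = 2
take 2 (≤ 2); 2 − 2 = 0
So 3657 = 2584 + 987 + 55 + 21 + 8 + 2, with no two terms consecutive in the sequence.

2584 + 987 + 55 + 21 + 8 + 2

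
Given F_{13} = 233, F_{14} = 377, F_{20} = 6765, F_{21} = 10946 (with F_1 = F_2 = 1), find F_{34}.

5702887

By the addition formula F_{m+n} = F_m F_{n+1} + F_{m−1} F_n with m=21, n=13: F_{34} = 10946·377 + 6765·233 = 4126642 + 1576245 = 5702887.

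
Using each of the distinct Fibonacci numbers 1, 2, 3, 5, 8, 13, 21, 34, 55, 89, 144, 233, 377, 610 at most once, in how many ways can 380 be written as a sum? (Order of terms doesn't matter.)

Each representation comes from the Zeckendorf form by replacing some F_k with F_{k−1} + F_{k−2} where possible.
380 = 377+3 = 377+2+1 = 233+144+3 = 233+144+2+1 = … (7 more), for 11 in all.

11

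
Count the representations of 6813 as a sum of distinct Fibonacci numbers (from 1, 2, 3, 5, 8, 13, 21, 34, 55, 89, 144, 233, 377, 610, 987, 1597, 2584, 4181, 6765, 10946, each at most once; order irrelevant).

Starting from the Zeckendorf form and repeatedly splitting a term F_k into F_{k−1} + F_{k−2} (when neither is already used) reaches every representation.
6813 = 6765+34+13+1 = 6765+34+8+5+1 = 4181+2584+34+13+1 = 6765+34+8+3+2+1 = … (26 more), for 30 in all.

30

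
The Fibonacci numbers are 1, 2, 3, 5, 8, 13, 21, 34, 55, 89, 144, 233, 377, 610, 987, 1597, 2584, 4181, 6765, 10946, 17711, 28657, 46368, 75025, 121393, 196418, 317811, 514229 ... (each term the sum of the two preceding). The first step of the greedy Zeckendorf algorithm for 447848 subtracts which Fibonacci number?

317811 ≤ 447848 < 514229, so the largest Fibonacci number not exceeding 447848 is 317811.

317811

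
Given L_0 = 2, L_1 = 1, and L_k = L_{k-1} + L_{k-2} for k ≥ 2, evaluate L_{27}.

439204

Iterating the recurrence up to L_{23} = 64079 and L_{22} = 39603:
L_{24} = L_{23} + L_{22} = 64079 + 39603 = 103682
L_{25} = L_{24} + L_{23} = 103682 + 64079 = 167761
L_{26} = L_{25} + L_{24} = 167761 + 103682 = 271443
L_{27} = L_{26} + L_{25} = 271443 + 167761 = 439204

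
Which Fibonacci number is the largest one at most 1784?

1597

1597 ≤ 1784 < 2584, so the largest Fibonacci number not exceeding 1784 is 1597.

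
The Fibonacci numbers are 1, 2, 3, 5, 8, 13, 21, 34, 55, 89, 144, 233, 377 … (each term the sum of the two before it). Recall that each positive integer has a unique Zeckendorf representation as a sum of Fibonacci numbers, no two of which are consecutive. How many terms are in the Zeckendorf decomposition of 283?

largest Fibonacci ≤ 283 is 233; 283 − 233 = 50
largest Fibonacci ≤ 50 is 34; 50 − 34 = 16
largest Fibonacci ≤ 16 is 13; 16 − 13 = 3
largest Fibonacci ≤ 3 is 3; 3 − 3 = 0
283 = 233 + 34 + 13 + 3, which has 4 terms.

4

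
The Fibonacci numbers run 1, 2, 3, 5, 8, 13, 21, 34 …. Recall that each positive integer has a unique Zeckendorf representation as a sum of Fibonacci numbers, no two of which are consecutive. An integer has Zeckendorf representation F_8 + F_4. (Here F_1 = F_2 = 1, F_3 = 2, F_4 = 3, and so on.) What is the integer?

24

F_8 + F_4 = 21 + 3 = 24.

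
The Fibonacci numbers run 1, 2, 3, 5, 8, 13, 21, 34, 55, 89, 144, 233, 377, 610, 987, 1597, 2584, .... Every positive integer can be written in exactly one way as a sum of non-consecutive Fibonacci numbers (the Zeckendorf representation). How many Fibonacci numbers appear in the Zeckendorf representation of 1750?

Greedily peel off the largest Fibonacci term at each step:
subtract 1597 from 1750: 153 remains
subtract 144 from 153: 9 remains
subtract 8 from 9: 1 remains
subtract 1 from 1: 0 remains
1750 = 1597 + 144 + 8 + 1, which has 4 terms.

4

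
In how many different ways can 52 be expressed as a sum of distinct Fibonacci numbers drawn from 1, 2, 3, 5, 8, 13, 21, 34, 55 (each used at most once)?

52 = 34+13+5 = 34+13+3+2 = 34+8+5+3+2 = 21+13+8+5+3+2 — 4 representations.

4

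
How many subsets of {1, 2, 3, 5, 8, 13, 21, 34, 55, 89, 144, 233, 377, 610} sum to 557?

557 = 377+144+34+2 = 377+144+21+13+2 = 377+89+55+34+2 = 377+144+21+8+5+2 = … (5 more), for 9 in all.

9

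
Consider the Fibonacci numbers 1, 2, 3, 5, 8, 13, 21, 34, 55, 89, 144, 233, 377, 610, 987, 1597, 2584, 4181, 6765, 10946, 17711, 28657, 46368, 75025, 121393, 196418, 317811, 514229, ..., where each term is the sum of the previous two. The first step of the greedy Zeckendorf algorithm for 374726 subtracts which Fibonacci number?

317811 ≤ 374726 < 514229, so the largest Fibonacci number not exceeding 374726 is 317811.

317811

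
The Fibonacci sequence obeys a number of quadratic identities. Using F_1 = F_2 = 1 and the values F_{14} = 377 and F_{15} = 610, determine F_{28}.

317811

By the doubling identity F_{2k} = F_k(2F_{k+1} − F_k): F_{28} = 377·(2·610 − 377) = 377·843 = 317811.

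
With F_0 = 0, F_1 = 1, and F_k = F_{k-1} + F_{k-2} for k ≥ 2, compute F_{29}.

Iterating the recurrence up to F_{24} = 46368 and F_{23} = 28657:
F_{25} = F_{24} + F_{23} = 46368 + 28657 = 75025
F_{26} = F_{25} + F_{24} = 75025 + 46368 = 121393
F_{27} = F_{26} + F_{25} = 121393 + 75025 = 196418
F_{28} = F_{27} + F_{26} = 196418 + 121393 = 317811
F_{29} = F_{28} + F_{27} = 317811 + 196418 = 514229

514229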